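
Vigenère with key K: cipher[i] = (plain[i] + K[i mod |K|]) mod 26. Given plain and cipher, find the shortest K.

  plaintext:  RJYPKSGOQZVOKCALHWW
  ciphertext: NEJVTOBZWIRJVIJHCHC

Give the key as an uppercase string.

WVLGJ

  i= 0: N-R = 22 → W
  i= 1: E-J = 21 → V
  i= 2: J-Y = 11 → L
  i= 3: V-P =  6 → G
  i= 4: T-K =  9 → J
  i= 5: O-S = 22 → W
  i= 6: B-G = 21 → V
  i= 7: Z-O = 11 → L
  i= 8: W-Q =  6 → G
  i= 9: I-Z =  9 → J
  i=10: R-V = 22 → W
  i=11: J-O = 21 → V
  i=12: V-K = 11 → L
  i=13: I-C =  6 → G
  i=14: J-A =  9 → J
  i=15: H-L = 22 → W
  i=16: C-H = 21 → V
  i=17: H-W = 11 → L
  i=18: C-W =  6 → G
  shifts repeat with period 5: WVLGJ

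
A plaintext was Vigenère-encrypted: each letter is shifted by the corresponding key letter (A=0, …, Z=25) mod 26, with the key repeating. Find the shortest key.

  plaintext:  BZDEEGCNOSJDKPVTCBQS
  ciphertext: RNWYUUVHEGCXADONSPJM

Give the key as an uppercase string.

QOTU

  i= 0: R-B = 16 → Q
  i= 1: N-Z = 14 → O
  i= 2: W-D = 19 → T
  i= 3: Y-E = 20 → U
  i= 4: U-E = 16 → Q
  i= 5: U-G = 14 → O
  i= 6: V-C = 19 → T
  i= 7: H-N = 20 → U
  i= 8: E-O = 16 → Q
  i= 9: G-S = 14 → O
  i=10: C-J = 19 → T
  i=11: X-D = 20 → U
  i=12: A-K = 16 → Q
  i=13: D-P = 14 → O
  i=14: O-V = 19 → T
  i=15: N-T = 20 → U
  i=16: S-C = 16 → Q
  i=17: P-B = 14 → O
  i=18: J-Q = 19 → T
  i=19: M-S = 20 → U
  shifts repeat with period 4: QOTU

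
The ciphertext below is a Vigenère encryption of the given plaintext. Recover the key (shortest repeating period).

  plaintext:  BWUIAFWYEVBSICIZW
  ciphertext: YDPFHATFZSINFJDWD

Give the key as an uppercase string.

XHV

  i= 0: Y-B = 23 → X
  i= 1: D-W =  7 → H
  i= 2: P-U = 21 → V
  i= 3: F-I = 23 → X
  i= 4: H-A =  7 → H
  i= 5: A-F = 21 → V
  i= 6: T-W = 23 → X
  i= 7: F-Y =  7 → H
  i= 8: Z-E = 21 → V
  i= 9: S-V = 23 → X
  i=10: I-B =  7 → H
  i=11: N-S = 21 → V
  i=12: F-I = 23 → X
  i=13: J-C =  7 → H
  i=14: D-I = 21 → V
  i=15: W-Z = 23 → X
  i=16: D-W =  7 → H
  shifts repeat with period 3: XHV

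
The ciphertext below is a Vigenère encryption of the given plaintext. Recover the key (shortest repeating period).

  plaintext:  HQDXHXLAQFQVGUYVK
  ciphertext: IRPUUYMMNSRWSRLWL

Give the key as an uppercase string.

BBMXN

  i= 0: I-H =  1 → B
  i= 1: R-Q =  1 → B
  i= 2: P-D = 12 → M
  i= 3: U-X = 23 → X
  i= 4: U-H = 13 → N
  i= 5: Y-X =  1 → B
  i= 6: M-L =  1 → B
  i= 7: M-A = 12 → M
  i= 8: N-Q = 23 → X
  i= 9: S-F = 13 → N
  i=10: R-Q =  1 → B
  i=11: W-V =  1 → B
  i=12: S-G = 12 → M
  i=13: R-U = 23 → X
  i=14: L-Y = 13 → N
  i=15: W-V =  1 → B
  i=16: L-K =  1 → B
  shifts repeat with period 5: BBMXN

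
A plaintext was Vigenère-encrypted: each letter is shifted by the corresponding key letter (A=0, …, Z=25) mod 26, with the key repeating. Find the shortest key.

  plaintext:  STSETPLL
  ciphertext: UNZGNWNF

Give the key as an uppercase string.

  i= 0: U-S =  2 → C
  i= 1: N-T = 20 → U
  i= 2: Z-S =  7 → H
  i= 3: G-E =  2 → C
  i= 4: N-T = 20 → U
  i= 5: W-P =  7 → H
  i= 6: N-L =  2 → C
  i= 7: F-L = 20 → U
  shifts repeat with period 3: CUH

CUH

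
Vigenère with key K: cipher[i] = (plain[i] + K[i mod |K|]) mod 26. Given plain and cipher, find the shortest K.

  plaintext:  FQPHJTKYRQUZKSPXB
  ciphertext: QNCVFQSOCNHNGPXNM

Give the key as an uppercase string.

LXNOWXIQ

  i= 0: Q-F = 11 → L
  i= 1: N-Q = 23 → X
  i= 2: C-P = 13 → N
  i= 3: V-H = 14 → O
  i= 4: F-J = 22 → W
  i= 5: Q-T = 23 → X
  i= 6: S-K =  8 → I
  i= 7: O-Y = 16 → Q
  i= 8: C-R = 11 → L
  i= 9: N-Q = 23 → X
  i=10: H-U = 13 → N
  i=11: N-Z = 14 → O
  i=12: G-K = 22 → W
  i=13: P-S = 23 → X
  i=14: X-P =  8 → I
  i=15: N-X = 16 → Q
  i=16: M-B = 11 → L
  shifts repeat with period 8: LXNOWXIQ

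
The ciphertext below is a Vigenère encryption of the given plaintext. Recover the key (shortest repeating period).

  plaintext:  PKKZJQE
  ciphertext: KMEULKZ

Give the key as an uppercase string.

VCU

  i= 0: K-P = 21 → V
  i= 1: M-K =  2 → C
  i= 2: E-K = 20 → U
  i= 3: U-Z = 21 → V
  i= 4: L-J =  2 → C
  i= 5: K-Q = 20 → U
  i= 6: Z-E = 21 → V
  shifts repeat with period 3: VCU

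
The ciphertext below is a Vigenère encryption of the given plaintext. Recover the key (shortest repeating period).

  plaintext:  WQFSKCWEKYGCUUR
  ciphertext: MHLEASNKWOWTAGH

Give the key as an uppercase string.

  i= 0: M-W = 16 → Q
  i= 1: H-Q = 17 → R
  i= 2: L-F =  6 → G
  i= 3: E-S = 12 → M
  i= 4: A-K = 16 → Q
  i= 5: S-C = 16 → Q
  i= 6: N-W = 17 → R
  i= 7: K-E =  6 → G
  i= 8: W-K = 12 → M
  i= 9: O-Y = 16 → Q
  i=10: W-G = 16 → Q
  i=11: T-C = 17 → R
  i=12: A-U =  6 → G
  i=13: G-U = 12 → M
  i=14: H-R = 16 → Q
  shifts repeat with period 5: QRGMQ

QRGMQ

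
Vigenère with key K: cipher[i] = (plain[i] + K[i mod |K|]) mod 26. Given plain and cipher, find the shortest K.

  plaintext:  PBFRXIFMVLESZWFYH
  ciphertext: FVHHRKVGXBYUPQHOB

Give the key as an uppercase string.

QUC

  i= 0: F-P = 16 → Q
  i= 1: V-B = 20 → U
  i= 2: H-F =  2 → C
  i= 3: H-R = 16 → Q
  i= 4: R-X = 20 → U
  i= 5: K-I =  2 → C
  i= 6: V-F = 16 → Q
  i= 7: G-M = 20 → U
  i= 8: X-V =  2 → C
  i= 9: B-L = 16 → Q
  i=10: Y-E = 20 → U
  i=11: U-S =  2 → C
  i=12: P-Z = 16 → Q
  i=13: Q-W = 20 → U
  i=14: H-F =  2 → C
  i=15: O-Y = 16 → Q
  i=16: B-H = 20 → U
  shifts repeat with period 3: QUC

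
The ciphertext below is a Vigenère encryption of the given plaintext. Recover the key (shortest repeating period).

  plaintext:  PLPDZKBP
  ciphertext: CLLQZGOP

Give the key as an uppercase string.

NAW

  i= 0: C-P = 13 → N
  i= 1: L-L =  0 → A
  i= 2: L-P = 22 → W
  i= 3: Q-D = 13 → N
  i= 4: Z-Z =  0 → A
  i= 5: G-K = 22 → W
  i= 6: O-B = 13 → N
  i= 7: P-P =  0 → A
  shifts repeat with period 3: NAW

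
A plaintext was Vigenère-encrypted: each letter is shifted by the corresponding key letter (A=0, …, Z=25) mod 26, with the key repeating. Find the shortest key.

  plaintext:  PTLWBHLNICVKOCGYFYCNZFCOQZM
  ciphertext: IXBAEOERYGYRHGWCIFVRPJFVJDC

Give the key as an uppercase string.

  i= 0: I-P = 19 → T
  i= 1: X-T =  4 → E
  i= 2: B-L = 16 → Q
  i= 3: A-W =  4 → E
  i= 4: E-B =  3 → D
  i= 5: O-H =  7 → H
  i= 6: E-L = 19 → T
  i= 7: R-N =  4 → E
  i= 8: Y-I = 16 → Q
  i= 9: G-C =  4 → E
  i=10: Y-V =  3 → D
  i=11: R-K =  7 → H
  i=12: H-O = 19 → T
  i=13: G-C =  4 → E
  i=14: W-G = 16 → Q
  i=15: C-Y =  4 → E
  i=16: I-F =  3 → D
  i=17: F-Y =  7 → H
  i=18: V-C = 19 → T
  i=19: R-N =  4 → E
  i=20: P-Z = 16 → Q
  i=21: J-F =  4 → E
  i=22: F-C =  3 → D
  i=23: V-O =  7 → H
  i=24: J-Q = 19 → T
  i=25: D-Z =  4 → E
  i=26: C-M = 16 → Q
  shifts repeat with period 6: TEQEDH

TEQEDH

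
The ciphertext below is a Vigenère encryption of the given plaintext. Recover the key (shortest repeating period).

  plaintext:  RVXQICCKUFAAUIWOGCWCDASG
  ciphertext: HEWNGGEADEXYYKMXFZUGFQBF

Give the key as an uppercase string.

  i= 0: H-R = 16 → Q
  i= 1: E-V =  9 → J
  i= 2: W-X = 25 → Z
  i= 3: N-Q = 23 → X
  i= 4: G-I = 24 → Y
  i= 5: G-C =  4 → E
  i= 6: E-C =  2 → C
  i= 7: A-K = 16 → Q
  i= 8: D-U =  9 → J
  i= 9: E-F = 25 → Z
  i=10: X-A = 23 → X
  i=11: Y-A = 24 → Y
  i=12: Y-U =  4 → E
  i=13: K-I =  2 → C
  i=14: M-W = 16 → Q
  i=15: X-O =  9 → J
  i=16: F-G = 25 → Z
  i=17: Z-C = 23 → X
  i=18: U-W = 24 → Y
  i=19: G-C =  4 → E
  i=20: F-D =  2 → C
  i=21: Q-A = 16 → Q
  i=22: B-S =  9 → J
  i=23: F-G = 25 → Z
  shifts repeat with period 7: QJZXYEC

QJZXYEC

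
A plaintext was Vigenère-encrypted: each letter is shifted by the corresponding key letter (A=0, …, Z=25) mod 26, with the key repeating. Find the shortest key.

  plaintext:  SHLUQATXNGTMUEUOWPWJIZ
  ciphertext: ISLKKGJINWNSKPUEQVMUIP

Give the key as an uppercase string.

QLAQUG

  i= 0: I-S = 16 → Q
  i= 1: S-H = 11 → L
  i= 2: L-L =  0 → A
  i= 3: K-U = 16 → Q
  i= 4: K-Q = 20 → U
  i= 5: G-A =  6 → G
  i= 6: J-T = 16 → Q
  i= 7: I-X = 11 → L
  i= 8: N-N =  0 → A
  i= 9: W-G = 16 → Q
  i=10: N-T = 20 → U
  i=11: S-M =  6 → G
  i=12: K-U = 16 → Q
  i=13: P-E = 11 → L
  i=14: U-U =  0 → A
  i=15: E-O = 16 → Q
  i=16: Q-W = 20 → U
  i=17: V-P =  6 → G
  i=18: M-W = 16 → Q
  i=19: U-J = 11 → L
  i=20: I-I =  0 → A
  i=21: P-Z = 16 → Q
  shifts repeat with period 6: QLAQUG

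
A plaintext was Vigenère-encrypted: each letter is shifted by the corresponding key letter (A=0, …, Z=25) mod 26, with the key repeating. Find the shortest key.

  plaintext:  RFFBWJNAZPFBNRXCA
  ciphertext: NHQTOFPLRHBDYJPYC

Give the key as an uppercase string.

  i= 0: N-R = 22 → W
  i= 1: H-F =  2 → C
  i= 2: Q-F = 11 → L
  i= 3: T-B = 18 → S
  i= 4: O-W = 18 → S
  i= 5: F-J = 22 → W
  i= 6: P-N =  2 → C
  i= 7: L-A = 11 → L
  i= 8: R-Z = 18 → S
  i= 9: H-P = 18 → S
  i=10: B-F = 22 → W
  i=11: D-B =  2 → C
  i=12: Y-N = 11 → L
  i=13: J-R = 18 → S
  i=14: P-X = 18 → S
  i=15: Y-C = 22 → W
  i=16: C-A =  2 → C
  shifts repeat with period 5: WCLSS

WCLSS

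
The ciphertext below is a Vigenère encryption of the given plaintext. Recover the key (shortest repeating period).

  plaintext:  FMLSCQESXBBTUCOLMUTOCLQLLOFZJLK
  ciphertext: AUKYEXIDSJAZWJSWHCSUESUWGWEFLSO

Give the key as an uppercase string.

VIZGCHEL

  i= 0: A-F = 21 → V
  i= 1: U-M =  8 → I
  i= 2: K-L = 25 → Z
  i= 3: Y-S =  6 → G
  i= 4: E-C =  2 → C
  i= 5: X-Q =  7 → H
  i= 6: I-E =  4 → E
  i= 7: D-S = 11 → L
  i= 8: S-X = 21 → V
  i= 9: J-B =  8 → I
  i=10: A-B = 25 → Z
  i=11: Z-T =  6 → G
  i=12: W-U =  2 → C
  i=13: J-C =  7 → H
  i=14: S-O =  4 → E
  i=15: W-L = 11 → L
  i=16: H-M = 21 → V
  i=17: C-U =  8 → I
  i=18: S-T = 25 → Z
  i=19: U-O =  6 → G
  i=20: E-C =  2 → C
  i=21: S-L =  7 → H
  i=22: U-Q =  4 → E
  i=23: W-L = 11 → L
  i=24: G-L = 21 → V
  i=25: W-O =  8 → I
  i=26: E-F = 25 → Z
  i=27: F-Z =  6 → G
  i=28: L-J =  2 → C
  i=29: S-L =  7 → H
  i=30: O-K =  4 → E
  shifts repeat with period 8: VIZGCHEL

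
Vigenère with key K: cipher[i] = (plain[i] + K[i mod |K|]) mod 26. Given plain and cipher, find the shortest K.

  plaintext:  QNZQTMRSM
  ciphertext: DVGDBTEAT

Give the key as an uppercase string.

  i= 0: D-Q = 13 → N
  i= 1: V-N =  8 → I
  i= 2: G-Z =  7 → H
  i= 3: D-Q = 13 → N
  i= 4: B-T =  8 → I
  i= 5: T-M =  7 → H
  i= 6: E-R = 13 → N
  i= 7: A-S =  8 → I
  i= 8: T-M =  7 → H
  shifts repeat with period 3: NIH

NIH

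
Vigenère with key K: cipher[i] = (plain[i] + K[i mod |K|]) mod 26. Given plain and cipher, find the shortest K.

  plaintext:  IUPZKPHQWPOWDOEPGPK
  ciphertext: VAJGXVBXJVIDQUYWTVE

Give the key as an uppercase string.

NGUH

  i= 0: V-I = 13 → N
  i= 1: A-U =  6 → G
  i= 2: J-P = 20 → U
  i= 3: G-Z =  7 → H
  i= 4: X-K = 13 → N
  i= 5: V-P =  6 → G
  i= 6: B-H = 20 → U
  i= 7: X-Q =  7 → H
  i= 8: J-W = 13 → N
  i= 9: V-P =  6 → G
  i=10: I-O = 20 → U
  i=11: D-W =  7 → H
  i=12: Q-D = 13 → N
  i=13: U-O =  6 → G
  i=14: Y-E = 20 → U
  i=15: W-P =  7 → H
  i=16: T-G = 13 → N
  i=17: V-P =  6 → G
  i=18: E-K = 20 → U
  shifts repeat with period 4: NGUH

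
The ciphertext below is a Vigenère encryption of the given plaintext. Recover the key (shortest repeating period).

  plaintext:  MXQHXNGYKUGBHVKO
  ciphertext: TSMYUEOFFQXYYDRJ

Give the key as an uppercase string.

  i= 0: T-M =  7 → H
  i= 1: S-X = 21 → V
  i= 2: M-Q = 22 → W
  i= 3: Y-H = 17 → R
  i= 4: U-X = 23 → X
  i= 5: E-N = 17 → R
  i= 6: O-G =  8 → I
  i= 7: F-Y =  7 → H
  i= 8: F-K = 21 → V
  i= 9: Q-U = 22 → W
  i=10: X-G = 17 → R
  i=11: Y-B = 23 → X
  i=12: Y-H = 17 → R
  i=13: D-V =  8 → I
  i=14: R-K =  7 → H
  i=15: J-O = 21 → V
  shifts repeat with period 7: HVWRXRI

HVWRXRI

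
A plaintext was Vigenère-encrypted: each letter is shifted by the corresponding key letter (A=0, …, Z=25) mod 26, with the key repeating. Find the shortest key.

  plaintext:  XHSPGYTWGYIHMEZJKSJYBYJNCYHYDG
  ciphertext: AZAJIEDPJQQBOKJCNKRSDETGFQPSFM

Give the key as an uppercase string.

  i= 0: A-X =  3 → D
  i= 1: Z-H = 18 → S
  i= 2: A-S =  8 → I
  i= 3: J-P = 20 → U
  i= 4: I-G =  2 → C
  i= 5: E-Y =  6 → G
  i= 6: D-T = 10 → K
  i= 7: P-W = 19 → T
  i= 8: J-G =  3 → D
  i= 9: Q-Y = 18 → S
  i=10: Q-I =  8 → I
  i=11: B-H = 20 → U
  i=12: O-M =  2 → C
  i=13: K-E =  6 → G
  i=14: J-Z = 10 → K
  i=15: C-J = 19 → T
  i=16: N-K =  3 → D
  i=17: K-S = 18 → S
  i=18: R-J =  8 → I
  i=19: S-Y = 20 → U
  i=20: D-B =  2 → C
  i=21: E-Y =  6 → G
  i=22: T-J = 10 → K
  i=23: G-N = 19 → T
  i=24: F-C =  3 → D
  i=25: Q-Y = 18 → S
  i=26: P-H =  8 → I
  i=27: S-Y = 20 → U
  i=28: F-D =  2 → C
  i=29: M-G =  6 → G
  shifts repeat with period 8: DSIUCGKT

DSIUCGKT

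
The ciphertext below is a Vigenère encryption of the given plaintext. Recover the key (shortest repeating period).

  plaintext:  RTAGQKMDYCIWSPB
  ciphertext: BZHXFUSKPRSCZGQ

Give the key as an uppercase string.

KGHRP

  i= 0: B-R = 10 → K
  i= 1: Z-T =  6 → G
  i= 2: H-A =  7 → H
  i= 3: X-G = 17 → R
  i= 4: F-Q = 15 → P
  i= 5: U-K = 10 → K
  i= 6: S-M =  6 → G
  i= 7: K-D =  7 → H
  i= 8: P-Y = 17 → R
  i= 9: R-C = 15 → P
  i=10: S-I = 10 → K
  i=11: C-W =  6 → G
  i=12: Z-S =  7 → H
  i=13: G-P = 17 → R
  i=14: Q-B = 15 → P
  shifts repeat with period 5: KGHRP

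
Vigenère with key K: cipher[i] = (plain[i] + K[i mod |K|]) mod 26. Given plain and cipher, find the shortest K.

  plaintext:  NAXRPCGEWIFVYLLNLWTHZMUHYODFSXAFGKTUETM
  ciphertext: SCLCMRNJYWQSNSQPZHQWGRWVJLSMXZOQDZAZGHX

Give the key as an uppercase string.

FCOLXPH

  i= 0: S-N =  5 → F
  i= 1: C-A =  2 → C
  i= 2: L-X = 14 → O
  i= 3: C-R = 11 → L
  i= 4: M-P = 23 → X
  i= 5: R-C = 15 → P
  i= 6: N-G =  7 → H
  i= 7: J-E =  5 → F
  i= 8: Y-W =  2 → C
  i= 9: W-I = 14 → O
  i=10: Q-F = 11 → L
  i=11: S-V = 23 → X
  i=12: N-Y = 15 → P
  i=13: S-L =  7 → H
  i=14: Q-L =  5 → F
  i=15: P-N =  2 → C
  i=16: Z-L = 14 → O
  i=17: H-W = 11 → L
  i=18: Q-T = 23 → X
  i=19: W-H = 15 → P
  i=20: G-Z =  7 → H
  i=21: R-M =  5 → F
  i=22: W-U =  2 → C
  i=23: V-H = 14 → O
  i=24: J-Y = 11 → L
  i=25: L-O = 23 → X
  i=26: S-D = 15 → P
  i=27: M-F =  7 → H
  i=28: X-S =  5 → F
  i=29: Z-X =  2 → C
  i=30: O-A = 14 → O
  i=31: Q-F = 11 → L
  i=32: D-G = 23 → X
  i=33: Z-K = 15 → P
  i=34: A-T =  7 → H
  i=35: Z-U =  5 → F
  i=36: G-E =  2 → C
  i=37: H-T = 14 → O
  i=38: X-M = 11 → L
  shifts repeat with period 7: FCOLXPH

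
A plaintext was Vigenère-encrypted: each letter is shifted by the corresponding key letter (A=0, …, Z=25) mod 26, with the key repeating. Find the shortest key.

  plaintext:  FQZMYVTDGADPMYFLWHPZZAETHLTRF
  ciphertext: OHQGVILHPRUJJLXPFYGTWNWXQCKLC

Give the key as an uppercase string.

JRRUXNSE

  i= 0: O-F =  9 → J
  i= 1: H-Q = 17 → R
  i= 2: Q-Z = 17 → R
  i= 3: G-M = 20 → U
  i= 4: V-Y = 23 → X
  i= 5: I-V = 13 → N
  i= 6: L-T = 18 → S
  i= 7: H-D =  4 → E
  i= 8: P-G =  9 → J
  i= 9: R-A = 17 → R
  i=10: U-D = 17 → R
  i=11: J-P = 20 → U
  i=12: J-M = 23 → X
  i=13: L-Y = 13 → N
  i=14: X-F = 18 → S
  i=15: P-L =  4 → E
  i=16: F-W =  9 → J
  i=17: Y-H = 17 → R
  i=18: G-P = 17 → R
  i=19: T-Z = 20 → U
  i=20: W-Z = 23 → X
  i=21: N-A = 13 → N
  i=22: W-E = 18 → S
  i=23: X-T =  4 → E
  i=24: Q-H =  9 → J
  i=25: C-L = 17 → R
  i=26: K-T = 17 → R
  i=27: L-R = 20 → U
  i=28: C-F = 23 → X
  shifts repeat with period 8: JRRUXNSE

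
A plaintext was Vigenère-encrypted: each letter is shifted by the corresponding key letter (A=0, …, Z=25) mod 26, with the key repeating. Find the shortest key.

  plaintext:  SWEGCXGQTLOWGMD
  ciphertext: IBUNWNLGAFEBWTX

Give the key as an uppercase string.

  i= 0: I-S = 16 → Q
  i= 1: B-W =  5 → F
  i= 2: U-E = 16 → Q
  i= 3: N-G =  7 → H
  i= 4: W-C = 20 → U
  i= 5: N-X = 16 → Q
  i= 6: L-G =  5 → F
  i= 7: G-Q = 16 → Q
  i= 8: A-T =  7 → H
  i= 9: F-L = 20 → U
  i=10: E-O = 16 → Q
  i=11: B-W =  5 → F
  i=12: W-G = 16 → Q
  i=13: T-M =  7 → H
  i=14: X-D = 20 → U
  shifts repeat with period 5: QFQHU

QFQHU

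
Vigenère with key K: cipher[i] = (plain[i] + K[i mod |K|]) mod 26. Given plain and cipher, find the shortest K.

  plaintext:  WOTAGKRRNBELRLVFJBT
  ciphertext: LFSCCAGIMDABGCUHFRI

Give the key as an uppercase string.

  i= 0: L-W = 15 → P
  i= 1: F-O = 17 → R
  i= 2: S-T = 25 → Z
  i= 3: C-A =  2 → C
  i= 4: C-G = 22 → W
  i= 5: A-K = 16 → Q
  i= 6: G-R = 15 → P
  i= 7: I-R = 17 → R
  i= 8: M-N = 25 → Z
  i= 9: D-B =  2 → C
  i=10: A-E = 22 → W
  i=11: B-L = 16 → Q
  i=12: G-R = 15 → P
  i=13: C-L = 17 → R
  i=14: U-V = 25 → Z
  i=15: H-F =  2 → C
  i=16: F-J = 22 → W
  i=17: R-B = 16 → Q
  i=18: I-T = 15 → P
  shifts repeat with period 6: PRZCWQ

PRZCWQ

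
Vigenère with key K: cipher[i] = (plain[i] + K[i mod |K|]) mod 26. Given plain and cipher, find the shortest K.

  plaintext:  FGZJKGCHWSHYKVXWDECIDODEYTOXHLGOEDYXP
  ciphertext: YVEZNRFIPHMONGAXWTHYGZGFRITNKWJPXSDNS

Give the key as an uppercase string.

  i= 0: Y-F = 19 → T
  i= 1: V-G = 15 → P
  i= 2: E-Z =  5 → F
  i= 3: Z-J = 16 → Q
  i= 4: N-K =  3 → D
  i= 5: R-G = 11 → L
  i= 6: F-C =  3 → D
  i= 7: I-H =  1 → B
  i= 8: P-W = 19 → T
  i= 9: H-S = 15 → P
  i=10: M-H =  5 → F
  i=11: O-Y = 16 → Q
  i=12: N-K =  3 → D
  i=13: G-V = 11 → L
  i=14: A-X =  3 → D
  i=15: X-W =  1 → B
  i=16: W-D = 19 → T
  i=17: T-E = 15 → P
  i=18: H-C =  5 → F
  i=19: Y-I = 16 → Q
  i=20: G-D =  3 → D
  i=21: Z-O = 11 → L
  i=22: G-D =  3 → D
  i=23: F-E =  1 → B
  i=24: R-Y = 19 → T
  i=25: I-T = 15 → P
  i=26: T-O =  5 → F
  i=27: N-X = 16 → Q
  i=28: K-H =  3 → D
  i=29: W-L = 11 → L
  i=30: J-G =  3 → D
  i=31: P-O =  1 → B
  i=32: X-E = 19 → T
  i=33: S-D = 15 → P
  i=34: D-Y =  5 → F
  i=35: N-X = 16 → Q
  i=36: S-P =  3 → D
  shifts repeat with period 8: TPFQDLDB

TPFQDLDB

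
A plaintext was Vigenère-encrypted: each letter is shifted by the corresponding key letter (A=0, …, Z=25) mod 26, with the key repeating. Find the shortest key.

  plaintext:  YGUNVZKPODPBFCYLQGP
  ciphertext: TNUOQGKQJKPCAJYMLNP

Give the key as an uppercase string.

VHAB

  i= 0: T-Y = 21 → V
  i= 1: N-G =  7 → H
  i= 2: U-U =  0 → A
  i= 3: O-N =  1 → B
  i= 4: Q-V = 21 → V
  i= 5: G-Z =  7 → H
  i= 6: K-K =  0 → A
  i= 7: Q-P =  1 → B
  i= 8: J-O = 21 → V
  i= 9: K-D =  7 → H
  i=10: P-P =  0 → A
  i=11: C-B =  1 → B
  i=12: A-F = 21 → V
  i=13: J-C =  7 → H
  i=14: Y-Y =  0 → A
  i=15: M-L =  1 → B
  i=16: L-Q = 21 → V
  i=17: N-G =  7 → H
  i=18: P-P =  0 → A
  shifts repeat with period 4: VHAB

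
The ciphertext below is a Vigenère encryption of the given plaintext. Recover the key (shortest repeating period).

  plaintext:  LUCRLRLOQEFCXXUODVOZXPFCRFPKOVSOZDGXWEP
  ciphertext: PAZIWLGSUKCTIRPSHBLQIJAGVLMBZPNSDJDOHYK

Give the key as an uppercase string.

EGXRLUVE

  i= 0: P-L =  4 → E
  i= 1: A-U =  6 → G
  i= 2: Z-C = 23 → X
  i= 3: I-R = 17 → R
  i= 4: W-L = 11 → L
  i= 5: L-R = 20 → U
  i= 6: G-L = 21 → V
  i= 7: S-O =  4 → E
  i= 8: U-Q =  4 → E
  i= 9: K-E =  6 → G
  i=10: C-F = 23 → X
  i=11: T-C = 17 → R
  i=12: I-X = 11 → L
  i=13: R-X = 20 → U
  i=14: P-U = 21 → V
  i=15: S-O =  4 → E
  i=16: H-D =  4 → E
  i=17: B-V =  6 → G
  i=18: L-O = 23 → X
  i=19: Q-Z = 17 → R
  i=20: I-X = 11 → L
  i=21: J-P = 20 → U
  i=22: A-F = 21 → V
  i=23: G-C =  4 → E
  i=24: V-R =  4 → E
  i=25: L-F =  6 → G
  i=26: M-P = 23 → X
  i=27: B-K = 17 → R
  i=28: Z-O = 11 → L
  i=29: P-V = 20 → U
  i=30: N-S = 21 → V
  i=31: S-O =  4 → E
  i=32: D-Z =  4 → E
  i=33: J-D =  6 → G
  i=34: D-G = 23 → X
  i=35: O-X = 17 → R
  i=36: H-W = 11 → L
  i=37: Y-E = 20 → U
  i=38: K-P = 21 → V
  shifts repeat with period 8: EGXRLUVE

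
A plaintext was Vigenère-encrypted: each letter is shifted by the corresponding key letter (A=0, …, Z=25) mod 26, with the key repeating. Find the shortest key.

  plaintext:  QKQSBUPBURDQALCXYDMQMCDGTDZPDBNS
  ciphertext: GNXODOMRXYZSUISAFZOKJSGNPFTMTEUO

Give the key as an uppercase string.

  i= 0: G-Q = 16 → Q
  i= 1: N-K =  3 → D
  i= 2: X-Q =  7 → H
  i= 3: O-S = 22 → W
  i= 4: D-B =  2 → C
  i= 5: O-U = 20 → U
  i= 6: M-P = 23 → X
  i= 7: R-B = 16 → Q
  i= 8: X-U =  3 → D
  i= 9: Y-R =  7 → H
  i=10: Z-D = 22 → W
  i=11: S-Q =  2 → C
  i=12: U-A = 20 → U
  i=13: I-L = 23 → X
  i=14: S-C = 16 → Q
  i=15: A-X =  3 → D
  i=16: F-Y =  7 → H
  i=17: Z-D = 22 → W
  i=18: O-M =  2 → C
  i=19: K-Q = 20 → U
  i=20: J-M = 23 → X
  i=21: S-C = 16 → Q
  i=22: G-D =  3 → D
  i=23: N-G =  7 → H
  i=24: P-T = 22 → W
  i=25: F-D =  2 → C
  i=26: T-Z = 20 → U
  i=27: M-P = 23 → X
  i=28: T-D = 16 → Q
  i=29: E-B =  3 → D
  i=30: U-N =  7 → H
  i=31: O-S = 22 → W
  shifts repeat with period 7: QDHWCUX

QDHWCUX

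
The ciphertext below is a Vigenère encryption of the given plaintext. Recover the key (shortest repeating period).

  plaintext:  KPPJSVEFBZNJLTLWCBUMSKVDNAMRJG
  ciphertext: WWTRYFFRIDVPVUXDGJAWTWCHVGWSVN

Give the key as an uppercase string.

  i= 0: W-K = 12 → M
  i= 1: W-P =  7 → H
  i= 2: T-P =  4 → E
  i= 3: R-J =  8 → I
  i= 4: Y-S =  6 → G
  i= 5: F-V = 10 → K
  i= 6: F-E =  1 → B
  i= 7: R-F = 12 → M
  i= 8: I-B =  7 → H
  i= 9: D-Z =  4 → E
  i=10: V-N =  8 → I
  i=11: P-J =  6 → G
  i=12: V-L = 10 → K
  i=13: U-T =  1 → B
  i=14: X-L = 12 → M
  i=15: D-W =  7 → H
  i=16: G-C =  4 → E
  i=17: J-B =  8 → I
  i=18: A-U =  6 → G
  i=19: W-M = 10 → K
  i=20: T-S =  1 → B
  i=21: W-K = 12 → M
  i=22: C-V =  7 → H
  i=23: H-D =  4 → E
  i=24: V-N =  8 → I
  i=25: G-A =  6 → G
  i=26: W-M = 10 → K
  i=27: S-R =  1 → B
  i=28: V-J = 12 → M
  i=29: N-G =  7 → H
  shifts repeat with period 7: MHEIGKB

MHEIGKB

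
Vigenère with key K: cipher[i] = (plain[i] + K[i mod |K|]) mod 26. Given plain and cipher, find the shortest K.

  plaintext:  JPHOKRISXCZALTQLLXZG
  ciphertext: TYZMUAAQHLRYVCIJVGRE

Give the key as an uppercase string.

KJSY

  i= 0: T-J = 10 → K
  i= 1: Y-P =  9 → J
  i= 2: Z-H = 18 → S
  i= 3: M-O = 24 → Y
  i= 4: U-K = 10 → K
  i= 5: A-R =  9 → J
  i= 6: A-I = 18 → S
  i= 7: Q-S = 24 → Y
  i= 8: H-X = 10 → K
  i= 9: L-C =  9 → J
  i=10: R-Z = 18 → S
  i=11: Y-A = 24 → Y
  i=12: V-L = 10 → K
  i=13: C-T =  9 → J
  i=14: I-Q = 18 → S
  i=15: J-L = 24 → Y
  i=16: V-L = 10 → K
  i=17: G-X =  9 → J
  i=18: R-Z = 18 → S
  i=19: E-G = 24 → Y
  shifts repeat with period 4: KJSY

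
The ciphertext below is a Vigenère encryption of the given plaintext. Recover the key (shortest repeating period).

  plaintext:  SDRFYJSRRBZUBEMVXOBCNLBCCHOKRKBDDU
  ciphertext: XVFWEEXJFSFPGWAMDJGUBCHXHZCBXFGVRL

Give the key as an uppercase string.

FSORGV

  i= 0: X-S =  5 → F
  i= 1: V-D = 18 → S
  i= 2: F-R = 14 → O
  i= 3: W-F = 17 → R
  i= 4: E-Y =  6 → G
  i= 5: E-J = 21 → V
  i= 6: X-S =  5 → F
  i= 7: J-R = 18 → S
  i= 8: F-R = 14 → O
  i= 9: S-B = 17 → R
  i=10: F-Z =  6 → G
  i=11: P-U = 21 → V
  i=12: G-B =  5 → F
  i=13: W-E = 18 → S
  i=14: A-M = 14 → O
  i=15: M-V = 17 → R
  i=16: D-X =  6 → G
  i=17: J-O = 21 → V
  i=18: G-B =  5 → F
  i=19: U-C = 18 → S
  i=20: B-N = 14 → O
  i=21: C-L = 17 → R
  i=22: H-B =  6 → G
  i=23: X-C = 21 → V
  i=24: H-C =  5 → F
  i=25: Z-H = 18 → S
  i=26: C-O = 14 → O
  i=27: B-K = 17 → R
  i=28: X-R =  6 → G
  i=29: F-K = 21 → V
  i=30: G-B =  5 → F
  i=31: V-D = 18 → S
  i=32: R-D = 14 → O
  i=33: L-U = 17 → R
  shifts repeat with period 6: FSORGV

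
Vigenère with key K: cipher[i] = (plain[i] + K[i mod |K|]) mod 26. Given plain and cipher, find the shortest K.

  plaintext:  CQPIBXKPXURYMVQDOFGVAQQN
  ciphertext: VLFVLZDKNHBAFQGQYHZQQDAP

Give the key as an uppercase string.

TVQNKC

  i= 0: V-C = 19 → T
  i= 1: L-Q = 21 → V
  i= 2: F-P = 16 → Q
  i= 3: V-I = 13 → N
  i= 4: L-B = 10 → K
  i= 5: Z-X =  2 → C
  i= 6: D-K = 19 → T
  i= 7: K-P = 21 → V
  i= 8: N-X = 16 → Q
  i= 9: H-U = 13 → N
  i=10: B-R = 10 → K
  i=11: A-Y =  2 → C
  i=12: F-M = 19 → T
  i=13: Q-V = 21 → V
  i=14: G-Q = 16 → Q
  i=15: Q-D = 13 → N
  i=16: Y-O = 10 → K
  i=17: H-F =  2 → C
  i=18: Z-G = 19 → T
  i=19: Q-V = 21 → V
  i=20: Q-A = 16 → Q
  i=21: D-Q = 13 → N
  i=22: A-Q = 10 → K
  i=23: P-N =  2 → C
  shifts repeat with period 6: TVQNKC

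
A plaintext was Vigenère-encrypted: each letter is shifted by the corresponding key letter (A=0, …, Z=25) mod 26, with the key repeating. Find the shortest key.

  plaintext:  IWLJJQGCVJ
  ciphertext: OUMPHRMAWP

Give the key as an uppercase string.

GYB

  i= 0: O-I =  6 → G
  i= 1: U-W = 24 → Y
  i= 2: M-L =  1 → B
  i= 3: P-J =  6 → G
  i= 4: H-J = 24 → Y
  i= 5: R-Q =  1 → B
  i= 6: M-G =  6 → G
  i= 7: A-C = 24 → Y
  i= 8: W-V =  1 → B
  i= 9: P-J =  6 → G
  shifts repeat with period 3: GYB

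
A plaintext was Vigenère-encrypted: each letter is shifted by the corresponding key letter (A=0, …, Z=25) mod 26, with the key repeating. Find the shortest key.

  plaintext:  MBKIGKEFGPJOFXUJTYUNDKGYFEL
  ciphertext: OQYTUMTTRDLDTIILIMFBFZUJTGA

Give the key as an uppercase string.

CPOLO

  i= 0: O-M =  2 → C
  i= 1: Q-B = 15 → P
  i= 2: Y-K = 14 → O
  i= 3: T-I = 11 → L
  i= 4: U-G = 14 → O
  i= 5: M-K =  2 → C
  i= 6: T-E = 15 → P
  i= 7: T-F = 14 → O
  i= 8: R-G = 11 → L
  i= 9: D-P = 14 → O
  i=10: L-J =  2 → C
  i=11: D-O = 15 → P
  i=12: T-F = 14 → O
  i=13: I-X = 11 → L
  i=14: I-U = 14 → O
  i=15: L-J =  2 → C
  i=16: I-T = 15 → P
  i=17: M-Y = 14 → O
  i=18: F-U = 11 → L
  i=19: B-N = 14 → O
  i=20: F-D =  2 → C
  i=21: Z-K = 15 → P
  i=22: U-G = 14 → O
  i=23: J-Y = 11 → L
  i=24: T-F = 14 → O
  i=25: G-E =  2 → C
  i=26: A-L = 15 → P
  shifts repeat with period 5: CPOLO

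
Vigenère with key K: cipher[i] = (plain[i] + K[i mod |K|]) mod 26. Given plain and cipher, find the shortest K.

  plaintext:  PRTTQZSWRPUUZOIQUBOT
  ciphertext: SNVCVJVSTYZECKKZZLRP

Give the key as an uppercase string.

  i= 0: S-P =  3 → D
  i= 1: N-R = 22 → W
  i= 2: V-T =  2 → C
  i= 3: C-T =  9 → J
  i= 4: V-Q =  5 → F
  i= 5: J-Z = 10 → K
  i= 6: V-S =  3 → D
  i= 7: S-W = 22 → W
  i= 8: T-R =  2 → C
  i= 9: Y-P =  9 → J
  i=10: Z-U =  5 → F
  i=11: E-U = 10 → K
  i=12: C-Z =  3 → D
  i=13: K-O = 22 → W
  i=14: K-I =  2 → C
  i=15: Z-Q =  9 → J
  i=16: Z-U =  5 → F
  i=17: L-B = 10 → K
  i=18: R-O =  3 → D
  i=19: P-T = 22 → W
  shifts repeat with period 6: DWCJFK

DWCJFK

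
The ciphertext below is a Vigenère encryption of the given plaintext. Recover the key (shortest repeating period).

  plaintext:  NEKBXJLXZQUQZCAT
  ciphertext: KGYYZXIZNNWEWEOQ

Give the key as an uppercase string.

XCO

  i= 0: K-N = 23 → X
  i= 1: G-E =  2 → C
  i= 2: Y-K = 14 → O
  i= 3: Y-B = 23 → X
  i= 4: Z-X =  2 → C
  i= 5: X-J = 14 → O
  i= 6: I-L = 23 → X
  i= 7: Z-X =  2 → C
  i= 8: N-Z = 14 → O
  i= 9: N-Q = 23 → X
  i=10: W-U =  2 → C
  i=11: E-Q = 14 → O
  i=12: W-Z = 23 → X
  i=13: E-C =  2 → C
  i=14: O-A = 14 → O
  i=15: Q-T = 23 → X
  shifts repeat with period 3: XCO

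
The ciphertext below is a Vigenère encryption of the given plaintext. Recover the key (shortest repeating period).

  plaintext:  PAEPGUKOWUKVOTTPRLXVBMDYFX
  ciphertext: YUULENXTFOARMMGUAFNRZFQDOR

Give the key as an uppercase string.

JUQWYTNF

  i= 0: Y-P =  9 → J
  i= 1: U-A = 20 → U
  i= 2: U-E = 16 → Q
  i= 3: L-P = 22 → W
  i= 4: E-G = 24 → Y
  i= 5: N-U = 19 → T
  i= 6: X-K = 13 → N
  i= 7: T-O =  5 → F
  i= 8: F-W =  9 → J
  i= 9: O-U = 20 → U
  i=10: A-K = 16 → Q
  i=11: R-V = 22 → W
  i=12: M-O = 24 → Y
  i=13: M-T = 19 → T
  i=14: G-T = 13 → N
  i=15: U-P =  5 → F
  i=16: A-R =  9 → J
  i=17: F-L = 20 → U
  i=18: N-X = 16 → Q
  i=19: R-V = 22 → W
  i=20: Z-B = 24 → Y
  i=21: F-M = 19 → T
  i=22: Q-D = 13 → N
  i=23: D-Y =  5 → F
  i=24: O-F =  9 → J
  i=25: R-X = 20 → U
  shifts repeat with period 8: JUQWYTNF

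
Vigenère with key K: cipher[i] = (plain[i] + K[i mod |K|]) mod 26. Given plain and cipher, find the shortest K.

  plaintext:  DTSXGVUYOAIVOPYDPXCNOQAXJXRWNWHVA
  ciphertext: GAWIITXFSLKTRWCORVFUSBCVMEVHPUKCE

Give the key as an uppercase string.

  i= 0: G-D =  3 → D
  i= 1: A-T =  7 → H
  i= 2: W-S =  4 → E
  i= 3: I-X = 11 → L
  i= 4: I-G =  2 → C
  i= 5: T-V = 24 → Y
  i= 6: X-U =  3 → D
  i= 7: F-Y =  7 → H
  i= 8: S-O =  4 → E
  i= 9: L-A = 11 → L
  i=10: K-I =  2 → C
  i=11: T-V = 24 → Y
  i=12: R-O =  3 → D
  i=13: W-P =  7 → H
  i=14: C-Y =  4 → E
  i=15: O-D = 11 → L
  i=16: R-P =  2 → C
  i=17: V-X = 24 → Y
  i=18: F-C =  3 → D
  i=19: U-N =  7 → H
  i=20: S-O =  4 → E
  i=21: B-Q = 11 → L
  i=22: C-A =  2 → C
  i=23: V-X = 24 → Y
  i=24: M-J =  3 → D
  i=25: E-X =  7 → H
  i=26: V-R =  4 → E
  i=27: H-W = 11 → L
  i=28: P-N =  2 → C
  i=29: U-W = 24 → Y
  i=30: K-H =  3 → D
  i=31: C-V =  7 → H
  i=32: E-A =  4 → E
  shifts repeat with period 6: DHELCY

DHELCY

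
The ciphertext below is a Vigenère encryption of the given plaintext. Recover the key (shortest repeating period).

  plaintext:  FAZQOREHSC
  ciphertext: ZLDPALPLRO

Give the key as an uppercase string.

  i= 0: Z-F = 20 → U
  i= 1: L-A = 11 → L
  i= 2: D-Z =  4 → E
  i= 3: P-Q = 25 → Z
  i= 4: A-O = 12 → M
  i= 5: L-R = 20 → U
  i= 6: P-E = 11 → L
  i= 7: L-H =  4 → E
  i= 8: R-S = 25 → Z
  i= 9: O-C = 12 → M
  shifts repeat with period 5: ULEZM

ULEZM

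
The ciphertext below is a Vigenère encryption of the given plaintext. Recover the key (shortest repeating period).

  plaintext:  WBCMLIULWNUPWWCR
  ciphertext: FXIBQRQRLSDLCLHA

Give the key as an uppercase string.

  i= 0: F-W =  9 → J
  i= 1: X-B = 22 → W
  i= 2: I-C =  6 → G
  i= 3: B-M = 15 → P
  i= 4: Q-L =  5 → F
  i= 5: R-I =  9 → J
  i= 6: Q-U = 22 → W
  i= 7: R-L =  6 → G
  i= 8: L-W = 15 → P
  i= 9: S-N =  5 → F
  i=10: D-U =  9 → J
  i=11: L-P = 22 → W
  i=12: C-W =  6 → G
  i=13: L-W = 15 → P
  i=14: H-C =  5 → F
  i=15: A-R =  9 → J
  shifts repeat with period 5: JWGPF

JWGPF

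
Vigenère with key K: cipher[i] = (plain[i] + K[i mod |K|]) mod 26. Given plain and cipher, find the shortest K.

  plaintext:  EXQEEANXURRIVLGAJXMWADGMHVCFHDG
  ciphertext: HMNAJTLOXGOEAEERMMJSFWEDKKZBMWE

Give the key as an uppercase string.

DPXWFTYR

  i= 0: H-E =  3 → D
  i= 1: M-X = 15 → P
  i= 2: N-Q = 23 → X
  i= 3: A-E = 22 → W
  i= 4: J-E =  5 → F
  i= 5: T-A = 19 → T
  i= 6: L-N = 24 → Y
  i= 7: O-X = 17 → R
  i= 8: X-U =  3 → D
  i= 9: G-R = 15 → P
  i=10: O-R = 23 → X
  i=11: E-I = 22 → W
  i=12: A-V =  5 → F
  i=13: E-L = 19 → T
  i=14: E-G = 24 → Y
  i=15: R-A = 17 → R
  i=16: M-J =  3 → D
  i=17: M-X = 15 → P
  i=18: J-M = 23 → X
  i=19: S-W = 22 → W
  i=20: F-A =  5 → F
  i=21: W-D = 19 → T
  i=22: E-G = 24 → Y
  i=23: D-M = 17 → R
  i=24: K-H =  3 → D
  i=25: K-V = 15 → P
  i=26: Z-C = 23 → X
  i=27: B-F = 22 → W
  i=28: M-H =  5 → F
  i=29: W-D = 19 → T
  i=30: E-G = 24 → Y
  shifts repeat with period 8: DPXWFTYR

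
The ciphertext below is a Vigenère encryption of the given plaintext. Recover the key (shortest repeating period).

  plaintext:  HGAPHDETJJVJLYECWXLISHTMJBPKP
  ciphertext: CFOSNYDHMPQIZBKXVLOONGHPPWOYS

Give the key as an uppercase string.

VZODG

  i= 0: C-H = 21 → V
  i= 1: F-G = 25 → Z
  i= 2: O-A = 14 → O
  i= 3: S-P =  3 → D
  i= 4: N-H =  6 → G
  i= 5: Y-D = 21 → V
  i= 6: D-E = 25 → Z
  i= 7: H-T = 14 → O
  i= 8: M-J =  3 → D
  i= 9: P-J =  6 → G
  i=10: Q-V = 21 → V
  i=11: I-J = 25 → Z
  i=12: Z-L = 14 → O
  i=13: B-Y =  3 → D
  i=14: K-E =  6 → G
  i=15: X-C = 21 → V
  i=16: V-W = 25 → Z
  i=17: L-X = 14 → O
  i=18: O-L =  3 → D
  i=19: O-I =  6 → G
  i=20: N-S = 21 → V
  i=21: G-H = 25 → Z
  i=22: H-T = 14 → O
  i=23: P-M =  3 → D
  i=24: P-J =  6 → G
  i=25: W-B = 21 → V
  i=26: O-P = 25 → Z
  i=27: Y-K = 14 → O
  i=28: S-P =  3 → D
  shifts repeat with period 5: VZODG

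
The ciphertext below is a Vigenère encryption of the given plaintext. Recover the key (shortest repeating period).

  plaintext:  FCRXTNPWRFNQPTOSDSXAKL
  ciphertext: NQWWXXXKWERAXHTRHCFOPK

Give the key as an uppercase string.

  i= 0: N-F =  8 → I
  i= 1: Q-C = 14 → O
  i= 2: W-R =  5 → F
  i= 3: W-X = 25 → Z
  i= 4: X-T =  4 → E
  i= 5: X-N = 10 → K
  i= 6: X-P =  8 → I
  i= 7: K-W = 14 → O
  i= 8: W-R =  5 → F
  i= 9: E-F = 25 → Z
  i=10: R-N =  4 → E
  i=11: A-Q = 10 → K
  i=12: X-P =  8 → I
  i=13: H-T = 14 → O
  i=14: T-O =  5 → F
  i=15: R-S = 25 → Z
  i=16: H-D =  4 → E
  i=17: C-S = 10 → K
  i=18: F-X =  8 → I
  i=19: O-A = 14 → O
  i=20: P-K =  5 → F
  i=21: K-L = 25 → Z
  shifts repeat with period 6: IOFZEK

IOFZEK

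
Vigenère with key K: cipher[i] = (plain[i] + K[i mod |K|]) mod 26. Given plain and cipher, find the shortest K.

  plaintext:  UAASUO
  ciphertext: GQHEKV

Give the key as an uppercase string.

  i= 0: G-U = 12 → M
  i= 1: Q-A = 16 → Q
  i= 2: H-A =  7 → H
  i= 3: E-S = 12 → M
  i= 4: K-U = 16 → Q
  i= 5: V-O =  7 → H
  shifts repeat with period 3: MQH

MQH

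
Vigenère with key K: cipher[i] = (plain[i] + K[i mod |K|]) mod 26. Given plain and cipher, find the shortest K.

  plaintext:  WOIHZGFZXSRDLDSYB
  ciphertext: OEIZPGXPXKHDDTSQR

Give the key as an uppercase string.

  i= 0: O-W = 18 → S
  i= 1: E-O = 16 → Q
  i= 2: I-I =  0 → A
  i= 3: Z-H = 18 → S
  i= 4: P-Z = 16 → Q
  i= 5: G-G =  0 → A
  i= 6: X-F = 18 → S
  i= 7: P-Z = 16 → Q
  i= 8: X-X =  0 → A
  i= 9: K-S = 18 → S
  i=10: H-R = 16 → Q
  i=11: D-D =  0 → A
  i=12: D-L = 18 → S
  i=13: T-D = 16 → Q
  i=14: S-S =  0 → A
  i=15: Q-Y = 18 → S
  i=16: R-B = 16 → Q
  shifts repeat with period 3: SQA

SQA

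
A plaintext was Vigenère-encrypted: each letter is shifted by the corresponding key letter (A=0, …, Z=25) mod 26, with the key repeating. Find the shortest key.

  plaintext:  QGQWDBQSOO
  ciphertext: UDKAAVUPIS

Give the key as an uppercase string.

  i= 0: U-Q =  4 → E
  i= 1: D-G = 23 → X
  i= 2: K-Q = 20 → U
  i= 3: A-W =  4 → E
  i= 4: A-D = 23 → X
  i= 5: V-B = 20 → U
  i= 6: U-Q =  4 → E
  i= 7: P-S = 23 → X
  i= 8: I-O = 20 → U
  i= 9: S-O =  4 → E
  shifts repeat with period 3: EXU

EXU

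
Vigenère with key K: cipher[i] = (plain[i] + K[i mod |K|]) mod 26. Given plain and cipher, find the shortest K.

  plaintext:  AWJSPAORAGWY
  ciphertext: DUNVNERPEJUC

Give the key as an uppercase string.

  i= 0: D-A =  3 → D
  i= 1: U-W = 24 → Y
  i= 2: N-J =  4 → E
  i= 3: V-S =  3 → D
  i= 4: N-P = 24 → Y
  i= 5: E-A =  4 → E
  i= 6: R-O =  3 → D
  i= 7: P-R = 24 → Y
  i= 8: E-A =  4 → E
  i= 9: J-G =  3 → D
  i=10: U-W = 24 → Y
  i=11: C-Y =  4 → E
  shifts repeat with period 3: DYE

DYE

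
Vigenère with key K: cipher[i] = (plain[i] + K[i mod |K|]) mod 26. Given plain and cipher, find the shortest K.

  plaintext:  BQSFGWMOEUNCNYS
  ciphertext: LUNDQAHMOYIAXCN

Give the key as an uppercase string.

  i= 0: L-B = 10 → K
  i= 1: U-Q =  4 → E
  i= 2: N-S = 21 → V
  i= 3: D-F = 24 → Y
  i= 4: Q-G = 10 → K
  i= 5: A-W =  4 → E
  i= 6: H-M = 21 → V
  i= 7: M-O = 24 → Y
  i= 8: O-E = 10 → K
  i= 9: Y-U =  4 → E
  i=10: I-N = 21 → V
  i=11: A-C = 24 → Y
  i=12: X-N = 10 → K
  i=13: C-Y =  4 → E
  i=14: N-S = 21 → V
  shifts repeat with period 4: KEVY

KEVY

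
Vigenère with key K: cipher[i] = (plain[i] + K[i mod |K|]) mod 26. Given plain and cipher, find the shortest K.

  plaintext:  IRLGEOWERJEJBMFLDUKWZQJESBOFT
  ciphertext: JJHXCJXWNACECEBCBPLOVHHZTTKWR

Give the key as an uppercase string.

  i= 0: J-I =  1 → B
  i= 1: J-R = 18 → S
  i= 2: H-L = 22 → W
  i= 3: X-G = 17 → R
  i= 4: C-E = 24 → Y
  i= 5: J-O = 21 → V
  i= 6: X-W =  1 → B
  i= 7: W-E = 18 → S
  i= 8: N-R = 22 → W
  i= 9: A-J = 17 → R
  i=10: C-E = 24 → Y
  i=11: E-J = 21 → V
  i=12: C-B =  1 → B
  i=13: E-M = 18 → S
  i=14: B-F = 22 → W
  i=15: C-L = 17 → R
  i=16: B-D = 24 → Y
  i=17: P-U = 21 → V
  i=18: L-K =  1 → B
  i=19: O-W = 18 → S
  i=20: V-Z = 22 → W
  i=21: H-Q = 17 → R
  i=22: H-J = 24 → Y
  i=23: Z-E = 21 → V
  i=24: T-S =  1 → B
  i=25: T-B = 18 → S
  i=26: K-O = 22 → W
  i=27: W-F = 17 → R
  i=28: R-T = 24 → Y
  shifts repeat with period 6: BSWRYV

BSWRYV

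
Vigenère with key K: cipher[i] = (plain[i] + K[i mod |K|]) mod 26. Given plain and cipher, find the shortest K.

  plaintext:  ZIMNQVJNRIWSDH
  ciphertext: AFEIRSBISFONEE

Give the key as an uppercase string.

  i= 0: A-Z =  1 → B
  i= 1: F-I = 23 → X
  i= 2: E-M = 18 → S
  i= 3: I-N = 21 → V
  i= 4: R-Q =  1 → B
  i= 5: S-V = 23 → X
  i= 6: B-J = 18 → S
  i= 7: I-N = 21 → V
  i= 8: S-R =  1 → B
  i= 9: F-I = 23 → X
  i=10: O-W = 18 → S
  i=11: N-S = 21 → V
  i=12: E-D =  1 → B
  i=13: E-H = 23 → X
  shifts repeat with period 4: BXSV

BXSV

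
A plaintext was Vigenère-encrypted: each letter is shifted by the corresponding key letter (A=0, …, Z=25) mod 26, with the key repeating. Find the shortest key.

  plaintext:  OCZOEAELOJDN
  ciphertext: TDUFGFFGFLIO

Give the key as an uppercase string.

FBVRC

  i= 0: T-O =  5 → F
  i= 1: D-C =  1 → B
  i= 2: U-Z = 21 → V
  i= 3: F-O = 17 → R
  i= 4: G-E =  2 → C
  i= 5: F-A =  5 → F
  i= 6: F-E =  1 → B
  i= 7: G-L = 21 → V
  i= 8: F-O = 17 → R
  i= 9: L-J =  2 → C
  i=10: I-D =  5 → F
  i=11: O-N =  1 → B
  shifts repeat with period 5: FBVRC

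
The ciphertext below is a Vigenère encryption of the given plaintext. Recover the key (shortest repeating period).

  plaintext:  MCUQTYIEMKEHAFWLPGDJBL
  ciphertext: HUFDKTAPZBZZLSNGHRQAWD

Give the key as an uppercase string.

VSLNR

  i= 0: H-M = 21 → V
  i= 1: U-C = 18 → S
  i= 2: F-U = 11 → L
  i= 3: D-Q = 13 → N
  i= 4: K-T = 17 → R
  i= 5: T-Y = 21 → V
  i= 6: A-I = 18 → S
  i= 7: P-E = 11 → L
  i= 8: Z-M = 13 → N
  i= 9: B-K = 17 → R
  i=10: Z-E = 21 → V
  i=11: Z-H = 18 → S
  i=12: L-A = 11 → L
  i=13: S-F = 13 → N
  i=14: N-W = 17 → R
  i=15: G-L = 21 → V
  i=16: H-P = 18 → S
  i=17: R-G = 11 → L
  i=18: Q-D = 13 → N
  i=19: A-J = 17 → R
  i=20: W-B = 21 → V
  i=21: D-L = 18 → S
  shifts repeat with period 5: VSLNR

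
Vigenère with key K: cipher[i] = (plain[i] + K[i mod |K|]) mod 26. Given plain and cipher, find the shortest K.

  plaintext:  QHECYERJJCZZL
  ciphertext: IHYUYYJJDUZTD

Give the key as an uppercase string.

SAU

  i= 0: I-Q = 18 → S
  i= 1: H-H =  0 → A
  i= 2: Y-E = 20 → U
  i= 3: U-C = 18 → S
  i= 4: Y-Y =  0 → A
  i= 5: Y-E = 20 → U
  i= 6: J-R = 18 → S
  i= 7: J-J =  0 → A
  i= 8: D-J = 20 → U
  i= 9: U-C = 18 → S
  i=10: Z-Z =  0 → A
  i=11: T-Z = 20 → U
  i=12: D-L = 18 → S
  shifts repeat with period 3: SAU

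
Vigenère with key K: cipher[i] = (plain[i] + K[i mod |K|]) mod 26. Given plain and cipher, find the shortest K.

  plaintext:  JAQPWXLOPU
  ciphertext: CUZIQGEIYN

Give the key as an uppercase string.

TUJ

  i= 0: C-J = 19 → T
  i= 1: U-A = 20 → U
  i= 2: Z-Q =  9 → J
  i= 3: I-P = 19 → T
  i= 4: Q-W = 20 → U
  i= 5: G-X =  9 → J
  i= 6: E-L = 19 → T
  i= 7: I-O = 20 → U
  i= 8: Y-P =  9 → J
  i= 9: N-U = 19 → T
  shifts repeat with period 3: TUJ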